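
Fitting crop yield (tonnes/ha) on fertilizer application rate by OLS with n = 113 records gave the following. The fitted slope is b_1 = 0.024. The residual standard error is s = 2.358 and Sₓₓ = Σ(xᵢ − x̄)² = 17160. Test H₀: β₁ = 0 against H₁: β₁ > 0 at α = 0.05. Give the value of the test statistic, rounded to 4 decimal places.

t = 1.3333

SE(b_1) = s/√Sₓₓ = 2.358/√17160 = 0.0180005.
t = 0.024 / 0.0180005 = 1.3333.
df = n − 2 = 111.
One-sided p ≈ 0.0926, which is ≥ 0.05, so fail to reject H₀.
The data do not give significant evidence that the true slope on fertilizer application rate is positive.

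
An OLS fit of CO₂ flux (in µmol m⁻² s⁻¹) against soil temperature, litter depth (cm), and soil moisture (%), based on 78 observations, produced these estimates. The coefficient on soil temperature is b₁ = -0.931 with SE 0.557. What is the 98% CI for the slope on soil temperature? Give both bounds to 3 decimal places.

(-2.255, 0.393)

df = n − k − 1 = 78 − 3 − 1 = 74.
t* = t_{0.01, 74} = 2.377802.
Margin = t* × SE = 2.377802 × 0.557 = 1.32444.
CI: -0.931 ± 1.32444 → (-2.255, 0.393).
With 98% confidence, each one-unit increase in soil temperature is associated with a change of between -2.255 and 0.393 µmol m⁻² s⁻¹ in CO₂ flux, holding the other predictors fixed.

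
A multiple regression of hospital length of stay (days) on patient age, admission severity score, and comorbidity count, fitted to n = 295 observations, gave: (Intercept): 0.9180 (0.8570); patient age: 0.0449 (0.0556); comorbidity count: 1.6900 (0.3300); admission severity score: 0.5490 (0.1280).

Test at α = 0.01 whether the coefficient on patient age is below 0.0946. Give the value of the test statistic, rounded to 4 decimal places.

Read off: b = 0.0449, SE = 0.0556 for patient age.
H₀: β₁ = 0.0946 vs H₁: β₁ < 0.0946.
t = (0.0449 − 0.0946) / 0.0556 = -0.8939.
df = n − k − 1 = 295 − 3 − 1 = 291.
One-sided p ≈ 0.1861, which is ≥ 0.01, so fail to reject H₀.
The data do not give significant evidence that the true slope on patient age is below 0.0946 days per unit, holding the other predictors fixed.

t = -0.8939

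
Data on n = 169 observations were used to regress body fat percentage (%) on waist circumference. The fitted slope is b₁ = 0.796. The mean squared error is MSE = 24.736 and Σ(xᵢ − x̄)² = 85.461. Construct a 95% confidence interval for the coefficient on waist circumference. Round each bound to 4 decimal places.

SE(b₁) = √(MSE/Sₓₓ) = √(24.736/85.461) = 0.537998.
df = n − 2 = 167.
t* = t_{0.025, 167} = 1.974271.
Margin = t* × SE = 1.974271 × 0.537998 = 1.062154.
CI: 0.796 ± 1.062154 → (-0.2662, 1.8582).
With 95% confidence, each one-unit increase in waist circumference is associated with a change of between -0.2662 and 1.8582 % in body fat percentage.

(-0.2662, 1.8582)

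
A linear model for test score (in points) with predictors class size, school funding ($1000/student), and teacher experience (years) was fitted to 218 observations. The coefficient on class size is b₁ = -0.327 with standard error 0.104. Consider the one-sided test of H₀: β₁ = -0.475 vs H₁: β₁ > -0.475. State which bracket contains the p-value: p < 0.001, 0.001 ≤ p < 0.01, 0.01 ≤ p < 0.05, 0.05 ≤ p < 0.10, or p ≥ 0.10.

t = (-0.327 − (-0.475)) / 0.104 = 1.423.
df = n − k − 1 = 218 − 3 − 1 = 214.
One-sided p = P(T_{214} > t) ≈ 0.0781.
So 0.05 ≤ p < 0.10.

0.05 ≤ p < 0.10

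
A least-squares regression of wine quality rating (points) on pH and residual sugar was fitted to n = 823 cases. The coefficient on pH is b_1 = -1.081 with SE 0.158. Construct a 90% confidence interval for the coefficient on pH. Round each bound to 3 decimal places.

df = n − k − 1 = 823 − 2 − 1 = 820.
t* = t_{0.05, 820} = 1.646714.
Margin = t* × SE = 1.646714 × 0.158 = 0.26018.
CI: -1.081 ± 0.26018 → (-1.341, -0.821).
With 90% confidence, each one-unit increase in pH is associated with a change of between -1.341 and -0.821 points in wine quality rating, holding the other predictors fixed.

(-1.341, -0.821)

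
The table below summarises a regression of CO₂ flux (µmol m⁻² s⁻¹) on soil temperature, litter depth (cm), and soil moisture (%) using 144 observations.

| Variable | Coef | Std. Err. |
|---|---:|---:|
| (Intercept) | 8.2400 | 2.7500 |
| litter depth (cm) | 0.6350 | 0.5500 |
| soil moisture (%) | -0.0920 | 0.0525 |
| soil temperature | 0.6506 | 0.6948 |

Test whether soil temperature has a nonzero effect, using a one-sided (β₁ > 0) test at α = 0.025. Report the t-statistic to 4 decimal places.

Read off: b = 0.6506, SE = 0.6948 for soil temperature.
H₀: β₁ = 0 vs H₁: β₁ > 0.
t = 0.6506 / 0.6948 = 0.9364.
df = n − k − 1 = 144 − 3 − 1 = 140.
One-sided p ≈ 0.1753, which is ≥ 0.025, so fail to reject H₀.
The data do not give significant evidence that the true slope on soil temperature is positive, holding the other predictors fixed.

t = 0.9364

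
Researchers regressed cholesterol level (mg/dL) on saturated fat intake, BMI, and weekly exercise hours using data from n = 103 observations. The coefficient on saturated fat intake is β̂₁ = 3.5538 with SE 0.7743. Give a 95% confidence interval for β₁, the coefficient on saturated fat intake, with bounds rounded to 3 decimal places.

(2.017, 5.090)

df = n − k − 1 = 103 − 3 − 1 = 99.
t* = t_{0.025, 99} = 1.984217.
Margin = t* × SE = 1.984217 × 0.7743 = 1.53638.
CI: 3.5538 ± 1.53638 → (2.017, 5.090).
With 95% confidence, each one-unit increase in saturated fat intake is associated with a change of between 2.017 and 5.090 mg/dL in cholesterol level, holding the other predictors fixed.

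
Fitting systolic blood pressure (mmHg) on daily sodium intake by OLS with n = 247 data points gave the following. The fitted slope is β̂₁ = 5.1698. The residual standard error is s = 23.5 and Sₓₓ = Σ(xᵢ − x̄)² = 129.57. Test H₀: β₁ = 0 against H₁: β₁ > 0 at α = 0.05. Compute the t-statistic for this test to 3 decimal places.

SE(β̂₁) = s/√Sₓₓ = 23.5/√129.57 = 2.0645.
t = 5.1698 / 2.0645 = 2.504.
df = n − 2 = 245.
One-sided p ≈ 0.0065, which is < 0.05, so reject H₀.
There is evidence that the true slope on daily sodium intake is positive.

t = 2.504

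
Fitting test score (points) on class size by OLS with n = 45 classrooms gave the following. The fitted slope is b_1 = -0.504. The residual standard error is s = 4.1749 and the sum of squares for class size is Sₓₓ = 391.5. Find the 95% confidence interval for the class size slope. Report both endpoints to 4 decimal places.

(-0.9295, -0.0785)

SE(b_1) = s/√Sₓₓ = 4.1749/√391.5 = 0.210999.
df = n − 2 = 43.
t* = t_{0.025, 43} = 2.016692.
Margin = t* × SE = 2.016692 × 0.210999 = 0.425520.
CI: -0.504 ± 0.425520 → (-0.9295, -0.0785).
With 95% confidence, each one-unit increase in class size is associated with a change of between -0.9295 and -0.0785 points in test score.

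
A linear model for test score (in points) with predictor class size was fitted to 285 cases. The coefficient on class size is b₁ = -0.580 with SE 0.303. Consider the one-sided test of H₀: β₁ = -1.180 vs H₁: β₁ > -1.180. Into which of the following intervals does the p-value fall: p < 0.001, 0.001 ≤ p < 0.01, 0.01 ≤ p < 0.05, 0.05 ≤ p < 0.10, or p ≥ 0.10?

t = (-0.580 − (-1.180)) / 0.303 = 1.980.
df = n − 2 = 285 − 2 = 283.
One-sided p = P(T_{283} > t) ≈ 0.0243.
So 0.01 ≤ p < 0.05.

0.01 ≤ p < 0.05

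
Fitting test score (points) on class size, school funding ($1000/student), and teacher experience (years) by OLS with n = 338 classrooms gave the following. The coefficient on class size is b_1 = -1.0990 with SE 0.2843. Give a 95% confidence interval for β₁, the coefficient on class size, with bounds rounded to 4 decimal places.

(-1.6582, -0.5398)

df = n − k − 1 = 338 − 3 − 1 = 334.
t* = t_{0.025, 334} = 1.967092.
Margin = t* × SE = 1.967092 × 0.2843 = 0.559244.
CI: -1.0990 ± 0.559244 → (-1.6582, -0.5398).
With 95% confidence, each one-unit increase in class size is associated with a change of between -1.6582 and -0.5398 points in test score, holding the other predictors fixed.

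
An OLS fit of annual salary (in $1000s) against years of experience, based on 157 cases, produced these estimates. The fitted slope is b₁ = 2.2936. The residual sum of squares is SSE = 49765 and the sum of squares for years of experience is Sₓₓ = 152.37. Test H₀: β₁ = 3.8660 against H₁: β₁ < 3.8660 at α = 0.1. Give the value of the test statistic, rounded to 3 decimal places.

t = -1.083

MSE = SSE/(n − 2) = 49765/155 = 321.065.
SE(b₁) = √(MSE/Sₓₓ) = √(321.065/152.37) = 1.4516.
t = (2.2936 − 3.8660) / 1.4516 = -1.083.
df = n − 2 = 155.
One-sided p ≈ 0.1402, which is ≥ 0.1, so fail to reject H₀.
The data do not give significant evidence that the true slope on years of experience is below 3.8660 $1000s per unit.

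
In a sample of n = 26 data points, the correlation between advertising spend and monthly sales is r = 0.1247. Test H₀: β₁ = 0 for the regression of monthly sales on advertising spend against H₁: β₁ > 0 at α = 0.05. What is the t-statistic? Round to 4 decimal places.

t = r·√(n − 2)/√(1 − r²) = 0.1247·√24/√0.98445 = 0.6157.
df = n − 2 = 24.
One-sided p ≈ 0.2719, which is ≥ 0.05, so fail to reject H₀.
The data do not give significant evidence of a linear association between advertising spend and monthly sales.

t = 0.6157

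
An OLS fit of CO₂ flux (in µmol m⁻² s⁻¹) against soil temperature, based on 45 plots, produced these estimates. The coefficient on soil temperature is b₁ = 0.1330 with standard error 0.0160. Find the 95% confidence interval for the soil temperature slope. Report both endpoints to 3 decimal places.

df = n − 2 = 45 − 2 = 43.
t* = t_{0.025, 43} = 2.016692.
Margin = t* × SE = 2.016692 × 0.0160 = 0.03227.
CI: 0.1330 ± 0.03227 → (0.101, 0.165).
With 95% confidence, each one-unit increase in soil temperature is associated with a change of between 0.101 and 0.165 µmol m⁻² s⁻¹ in CO₂ flux.

(0.101, 0.165)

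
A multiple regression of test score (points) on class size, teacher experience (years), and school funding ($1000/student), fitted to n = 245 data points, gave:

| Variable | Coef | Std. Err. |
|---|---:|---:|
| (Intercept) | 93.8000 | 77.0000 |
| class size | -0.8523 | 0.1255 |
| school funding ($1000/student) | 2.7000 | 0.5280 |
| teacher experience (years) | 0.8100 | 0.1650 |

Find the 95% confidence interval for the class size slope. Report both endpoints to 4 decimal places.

Read off: b = -0.8523, SE = 0.1255 for class size.
df = n − k − 1 = 245 − 3 − 1 = 241.
t* = t_{0.025, 241} = 1.969856.
Margin = t* × SE = 1.969856 × 0.1255 = 0.247217.
CI: -0.8523 ± 0.247217 → (-1.0995, -0.6051).

(-1.0995, -0.6051)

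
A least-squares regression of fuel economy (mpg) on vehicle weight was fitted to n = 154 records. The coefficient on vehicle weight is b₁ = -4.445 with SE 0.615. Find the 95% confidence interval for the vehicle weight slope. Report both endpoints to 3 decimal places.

df = n − 2 = 154 − 2 = 152.
t* = t_{0.025, 152} = 1.975694.
Margin = t* × SE = 1.975694 × 0.615 = 1.21505.
CI: -4.445 ± 1.21505 → (-5.660, -3.230).
With 95% confidence, each one-unit increase in vehicle weight is associated with a change of between -5.660 and -3.230 mpg in fuel economy.

(-5.660, -3.230)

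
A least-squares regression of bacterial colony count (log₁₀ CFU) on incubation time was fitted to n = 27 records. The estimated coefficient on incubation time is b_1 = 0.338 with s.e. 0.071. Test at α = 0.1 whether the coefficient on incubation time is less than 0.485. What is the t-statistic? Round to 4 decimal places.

H₀: β₁ = 0.485 vs H₁: β₁ < 0.485.
t = (b_1 − β₁⁰)/SE = (0.338 − 0.485) / 0.071 = -2.0704.
df = n − 2 = 27 − 2 = 25.
One-sided p ≈ 0.0244, which is < 0.1, so reject H₀.
There is evidence that the true slope on incubation time is below 0.485 log₁₀ CFU per unit.

t = -2.0704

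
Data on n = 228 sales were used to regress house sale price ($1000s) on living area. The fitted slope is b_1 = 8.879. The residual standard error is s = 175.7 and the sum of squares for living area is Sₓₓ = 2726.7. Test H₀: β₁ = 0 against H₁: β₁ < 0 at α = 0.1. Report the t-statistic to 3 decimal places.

SE(b_1) = s/√Sₓₓ = 175.7/√2726.7 = 3.36475.
t = 8.879 / 3.36475 = 2.639.
df = n − 2 = 226.
One-sided p ≈ 0.9956, which is ≥ 0.1, so fail to reject H₀.
The data do not give significant evidence that the true slope on living area is negative.

t = 2.639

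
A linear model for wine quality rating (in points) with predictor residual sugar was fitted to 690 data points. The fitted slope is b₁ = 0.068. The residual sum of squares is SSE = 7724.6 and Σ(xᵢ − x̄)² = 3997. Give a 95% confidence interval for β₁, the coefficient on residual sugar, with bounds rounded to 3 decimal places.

MSE = SSE/(n − 2) = 7724.6/688 = 11.2276.
SE(b₁) = √(MSE/Sₓₓ) = √(11.2276/3997) = 0.0530001.
df = n − 2 = 688.
t* = t_{0.025, 688} = 1.963418.
Margin = t* × SE = 1.963418 × 0.0530001 = 0.10406.
CI: 0.068 ± 0.10406 → (-0.036, 0.172).
With 95% confidence, each one-unit increase in residual sugar is associated with a change of between -0.036 and 0.172 points in wine quality rating.

(-0.036, 0.172)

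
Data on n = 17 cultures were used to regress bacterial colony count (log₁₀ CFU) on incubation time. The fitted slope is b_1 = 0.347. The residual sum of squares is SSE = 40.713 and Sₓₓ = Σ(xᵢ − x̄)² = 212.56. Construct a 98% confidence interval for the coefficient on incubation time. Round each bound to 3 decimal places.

MSE = SSE/(n − 2) = 40.713/15 = 2.7142.
SE(b_1) = √(MSE/Sₓₓ) = √(2.7142/212.56) = 0.113.
df = n − 2 = 15.
t* = t_{0.01, 15} = 2.60248.
Margin = t* × SE = 2.60248 × 0.113 = 0.29408.
CI: 0.347 ± 0.29408 → (0.053, 0.641).
With 98% confidence, each one-unit increase in incubation time is associated with a change of between 0.053 and 0.641 log₁₀ CFU in bacterial colony count.

(0.053, 0.641)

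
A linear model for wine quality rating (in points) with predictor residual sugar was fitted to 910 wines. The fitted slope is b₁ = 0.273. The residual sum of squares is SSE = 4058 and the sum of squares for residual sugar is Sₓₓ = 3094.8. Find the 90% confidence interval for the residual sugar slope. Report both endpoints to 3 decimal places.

(0.210, 0.336)

MSE = SSE/(n − 2) = 4058/908 = 4.46916.
SE(b₁) = √(MSE/Sₓₓ) = √(4.46916/3094.8) = 0.0380012.
df = n − 2 = 908.
t* = t_{0.05, 908} = 1.646534.
Margin = t* × SE = 1.646534 × 0.0380012 = 0.06257.
CI: 0.273 ± 0.06257 → (0.210, 0.336).
With 90% confidence, each one-unit increase in residual sugar is associated with a change of between 0.210 and 0.336 points in wine quality rating.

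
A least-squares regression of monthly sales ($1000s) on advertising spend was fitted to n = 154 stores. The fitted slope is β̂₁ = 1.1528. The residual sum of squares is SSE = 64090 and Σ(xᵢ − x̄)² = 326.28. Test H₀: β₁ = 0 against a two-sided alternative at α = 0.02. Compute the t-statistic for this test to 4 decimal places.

t = 1.0141

MSE = SSE/(n − 2) = 64090/152 = 421.645.
SE(β̂₁) = √(MSE/Sₓₓ) = √(421.645/326.28) = 1.13678.
t = 1.1528 / 1.13678 = 1.0141.
df = n − 2 = 152.
Two-sided p ≈ 0.3122, which is ≥ 0.02, so fail to reject H₀.
The data do not give significant evidence of an association between advertising spend and monthly sales.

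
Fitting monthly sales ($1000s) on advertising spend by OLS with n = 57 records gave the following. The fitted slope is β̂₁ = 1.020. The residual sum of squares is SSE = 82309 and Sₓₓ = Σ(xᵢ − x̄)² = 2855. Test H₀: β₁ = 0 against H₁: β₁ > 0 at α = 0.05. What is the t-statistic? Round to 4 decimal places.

t = 1.4088

MSE = SSE/(n − 2) = 82309/55 = 1496.53.
SE(β̂₁) = √(MSE/Sₓₓ) = √(1496.53/2855) = 0.724001.
t = 1.020 / 0.724001 = 1.4088.
df = n − 2 = 55.
One-sided p ≈ 0.0823, which is ≥ 0.05, so fail to reject H₀.
The data do not give significant evidence that the true slope on advertising spend is positive.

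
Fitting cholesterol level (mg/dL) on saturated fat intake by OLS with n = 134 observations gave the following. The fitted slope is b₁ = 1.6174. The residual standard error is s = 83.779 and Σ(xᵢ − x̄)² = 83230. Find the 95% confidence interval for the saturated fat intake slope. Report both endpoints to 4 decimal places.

(1.0430, 2.1918)

SE(b₁) = s/√Sₓₓ = 83.779/√83230 = 0.290399.
df = n − 2 = 132.
t* = t_{0.025, 132} = 1.978099.
Margin = t* × SE = 1.978099 × 0.290399 = 0.574438.
CI: 1.6174 ± 0.574438 → (1.0430, 2.1918).
With 95% confidence, each one-unit increase in saturated fat intake is associated with a change of between 1.0430 and 2.1918 mg/dL in cholesterol level.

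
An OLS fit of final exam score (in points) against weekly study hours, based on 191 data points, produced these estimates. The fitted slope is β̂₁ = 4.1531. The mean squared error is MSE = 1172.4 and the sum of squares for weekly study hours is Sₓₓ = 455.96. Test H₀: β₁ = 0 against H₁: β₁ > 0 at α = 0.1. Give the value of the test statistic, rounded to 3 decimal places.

t = 2.590

SE(β̂₁) = √(MSE/Sₓₓ) = √(1172.4/455.96) = 1.60352.
t = 4.1531 / 1.60352 = 2.590.
df = n − 2 = 189.
One-sided p ≈ 0.0052, which is < 0.1, so reject H₀.
There is evidence that the true slope on weekly study hours is positive.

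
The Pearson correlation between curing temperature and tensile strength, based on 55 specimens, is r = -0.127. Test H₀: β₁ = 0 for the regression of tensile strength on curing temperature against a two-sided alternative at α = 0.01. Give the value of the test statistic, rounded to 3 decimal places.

t = -0.932

t = r·√(n − 2)/√(1 − r²) = -0.127·√53/√0.983871 = -0.932.
df = n − 2 = 53.
Two-sided p ≈ 0.3555, which is ≥ 0.01, so fail to reject H₀.
The data do not give significant evidence of a linear association between curing temperature and tensile strength.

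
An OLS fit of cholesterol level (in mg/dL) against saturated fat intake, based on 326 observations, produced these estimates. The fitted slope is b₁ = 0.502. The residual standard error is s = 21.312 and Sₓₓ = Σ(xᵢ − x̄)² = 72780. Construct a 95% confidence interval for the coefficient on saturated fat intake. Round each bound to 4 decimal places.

(0.3466, 0.6574)

SE(b₁) = s/√Sₓₓ = 21.312/√72780 = 0.0789984.
df = n − 2 = 324.
t* = t_{0.025, 324} = 1.967313.
Margin = t* × SE = 1.967313 × 0.0789984 = 0.155415.
CI: 0.502 ± 0.155415 → (0.3466, 0.6574).
With 95% confidence, each one-unit increase in saturated fat intake is associated with a change of between 0.3466 and 0.6574 mg/dL in cholesterol level.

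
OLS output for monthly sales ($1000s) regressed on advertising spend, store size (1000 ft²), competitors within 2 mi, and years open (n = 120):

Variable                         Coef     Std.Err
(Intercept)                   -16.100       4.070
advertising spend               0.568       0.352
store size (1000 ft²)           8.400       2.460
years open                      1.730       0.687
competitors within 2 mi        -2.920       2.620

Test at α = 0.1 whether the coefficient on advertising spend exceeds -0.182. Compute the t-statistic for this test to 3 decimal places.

Read off: b = 0.568, SE = 0.352 for advertising spend.
H₀: β₁ = -0.182 vs H₁: β₁ > -0.182.
t = (0.568 − (-0.182)) / 0.352 = 2.131.
df = n − k − 1 = 120 − 4 − 1 = 115.
One-sided p ≈ 0.0176, which is < 0.1, so reject H₀.
There is evidence that the true slope on advertising spend exceeds -0.182 $1000s per unit, holding the other predictors fixed.

t = 2.131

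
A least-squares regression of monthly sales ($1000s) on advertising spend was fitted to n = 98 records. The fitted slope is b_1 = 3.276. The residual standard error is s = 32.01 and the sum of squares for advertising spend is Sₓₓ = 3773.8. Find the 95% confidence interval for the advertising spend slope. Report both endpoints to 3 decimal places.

SE(b_1) = s/√Sₓₓ = 32.01/√3773.8 = 0.52107.
df = n − 2 = 96.
t* = t_{0.025, 96} = 1.984984.
Margin = t* × SE = 1.984984 × 0.52107 = 1.03432.
CI: 3.276 ± 1.03432 → (2.242, 4.310).
With 95% confidence, each one-unit increase in advertising spend is associated with a change of between 2.242 and 4.310 $1000s in monthly sales.

(2.242, 4.310)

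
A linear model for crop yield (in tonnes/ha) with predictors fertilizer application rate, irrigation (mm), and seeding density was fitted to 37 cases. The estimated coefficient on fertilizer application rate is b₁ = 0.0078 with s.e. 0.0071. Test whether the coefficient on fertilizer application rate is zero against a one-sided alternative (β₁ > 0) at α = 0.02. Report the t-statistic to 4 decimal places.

H₀: β₁ = 0 vs H₁: β₁ > 0.
t = (b₁ − β₁⁰)/SE = 0.0078 / 0.0071 = 1.0986.
df = n − k − 1 = 37 − 3 − 1 = 33.
One-sided p ≈ 0.1399, which is ≥ 0.02, so fail to reject H₀.
The data do not give significant evidence that the true slope on fertilizer application rate is positive, holding the other predictors fixed.

t = 1.0986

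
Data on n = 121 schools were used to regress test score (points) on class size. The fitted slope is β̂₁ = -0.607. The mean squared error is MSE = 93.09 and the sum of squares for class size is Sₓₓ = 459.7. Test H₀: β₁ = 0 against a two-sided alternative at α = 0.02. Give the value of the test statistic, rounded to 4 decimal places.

t = -1.3489

SE(β̂₁) = √(MSE/Sₓₓ) = √(93.09/459.7) = 0.450002.
t = -0.607 / 0.450002 = -1.3489.
df = n − 2 = 119.
Two-sided p ≈ 0.1799, which is ≥ 0.02, so fail to reject H₀.
The data do not give significant evidence of an association between class size and test score.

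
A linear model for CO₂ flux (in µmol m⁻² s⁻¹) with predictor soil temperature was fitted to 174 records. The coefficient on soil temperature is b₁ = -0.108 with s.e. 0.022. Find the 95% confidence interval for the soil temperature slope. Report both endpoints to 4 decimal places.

(-0.1514, -0.0646)

df = n − 2 = 174 − 2 = 172.
t* = t_{0.025, 172} = 1.973852.
Margin = t* × SE = 1.973852 × 0.022 = 0.043425.
CI: -0.108 ± 0.043425 → (-0.1514, -0.0646).
With 95% confidence, each one-unit increase in soil temperature is associated with a change of between -0.1514 and -0.0646 µmol m⁻² s⁻¹ in CO₂ flux.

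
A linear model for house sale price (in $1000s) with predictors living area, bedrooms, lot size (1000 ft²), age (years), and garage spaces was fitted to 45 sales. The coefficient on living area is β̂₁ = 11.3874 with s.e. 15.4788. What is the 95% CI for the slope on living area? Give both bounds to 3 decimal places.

df = n − k − 1 = 45 − 5 − 1 = 39.
t* = t_{0.025, 39} = 2.022691.
Margin = t* × SE = 2.022691 × 15.4788 = 31.30883.
CI: 11.3874 ± 31.30883 → (-19.921, 42.696).
With 95% confidence, each one-unit increase in living area is associated with a change of between -19.921 and 42.696 $1000s in house sale price, holding the other predictors fixed.

(-19.921, 42.696)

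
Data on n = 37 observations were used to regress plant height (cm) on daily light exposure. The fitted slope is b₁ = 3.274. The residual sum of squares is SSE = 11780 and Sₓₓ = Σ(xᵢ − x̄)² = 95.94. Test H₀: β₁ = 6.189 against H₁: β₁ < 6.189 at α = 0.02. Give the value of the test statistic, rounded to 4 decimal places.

t = -1.5563

MSE = SSE/(n − 2) = 11780/35 = 336.571.
SE(b₁) = √(MSE/Sₓₓ) = √(336.571/95.94) = 1.873.
t = (3.274 − 6.189) / 1.873 = -1.5563.
df = n − 2 = 35.
One-sided p ≈ 0.0643, which is ≥ 0.02, so fail to reject H₀.
The data do not give significant evidence that the true slope on daily light exposure is below 6.189 cm per unit.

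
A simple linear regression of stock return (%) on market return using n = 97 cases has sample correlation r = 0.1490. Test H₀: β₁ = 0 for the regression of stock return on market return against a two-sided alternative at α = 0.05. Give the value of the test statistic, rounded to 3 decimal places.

t = 1.469

t = r·√(n − 2)/√(1 − r²) = 0.1490·√95/√0.977799 = 1.469.
df = n − 2 = 95.
Two-sided p ≈ 0.1452, which is ≥ 0.05, so fail to reject H₀.
The data do not give significant evidence of a linear association between market return and stock return.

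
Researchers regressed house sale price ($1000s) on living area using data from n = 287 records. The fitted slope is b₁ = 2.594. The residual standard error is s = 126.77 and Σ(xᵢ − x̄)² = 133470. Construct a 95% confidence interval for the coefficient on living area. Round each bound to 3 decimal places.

SE(b₁) = s/√Sₓₓ = 126.77/√133470 = 0.346996.
df = n − 2 = 285.
t* = t_{0.025, 285} = 1.968323.
Margin = t* × SE = 1.968323 × 0.346996 = 0.68300.
CI: 2.594 ± 0.68300 → (1.911, 3.277).
With 95% confidence, each one-unit increase in living area is associated with a change of between 1.911 and 3.277 $1000s in house sale price.

(1.911, 3.277)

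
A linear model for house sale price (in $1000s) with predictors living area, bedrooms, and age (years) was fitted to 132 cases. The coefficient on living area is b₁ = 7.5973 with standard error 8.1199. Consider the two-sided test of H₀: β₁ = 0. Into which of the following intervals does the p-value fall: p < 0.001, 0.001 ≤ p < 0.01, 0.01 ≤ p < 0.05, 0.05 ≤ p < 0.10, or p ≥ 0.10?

p ≥ 0.10

t = 7.5973 / 8.1199 = 0.936.
df = n − k − 1 = 132 − 3 − 1 = 128.
Two-sided p = 2·P(T_{128} > |t|) ≈ 0.3512.
So p ≥ 0.10.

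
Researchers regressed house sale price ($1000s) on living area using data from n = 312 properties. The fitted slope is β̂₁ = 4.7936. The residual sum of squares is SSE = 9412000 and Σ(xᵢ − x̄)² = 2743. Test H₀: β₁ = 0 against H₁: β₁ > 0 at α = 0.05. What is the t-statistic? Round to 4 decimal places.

t = 1.4408

MSE = SSE/(n − 2) = 9412000/310 = 30361.3.
SE(β̂₁) = √(MSE/Sₓₓ) = √(30361.3/2743) = 3.32696.
t = 4.7936 / 3.32696 = 1.4408.
df = n − 2 = 310.
One-sided p ≈ 0.0753, which is ≥ 0.05, so fail to reject H₀.
The data do not give significant evidence that the true slope on living area is positive.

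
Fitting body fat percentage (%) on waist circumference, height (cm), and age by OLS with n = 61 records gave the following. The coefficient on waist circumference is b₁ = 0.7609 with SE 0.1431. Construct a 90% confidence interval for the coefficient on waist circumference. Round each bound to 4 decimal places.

df = n − k − 1 = 61 − 3 − 1 = 57.
t* = t_{0.05, 57} = 1.672029.
Margin = t* × SE = 1.672029 × 0.1431 = 0.239267.
CI: 0.7609 ± 0.239267 → (0.5216, 1.0002).
With 90% confidence, each one-unit increase in waist circumference is associated with a change of between 0.5216 and 1.0002 % in body fat percentage, holding the other predictors fixed.

(0.5216, 1.0002)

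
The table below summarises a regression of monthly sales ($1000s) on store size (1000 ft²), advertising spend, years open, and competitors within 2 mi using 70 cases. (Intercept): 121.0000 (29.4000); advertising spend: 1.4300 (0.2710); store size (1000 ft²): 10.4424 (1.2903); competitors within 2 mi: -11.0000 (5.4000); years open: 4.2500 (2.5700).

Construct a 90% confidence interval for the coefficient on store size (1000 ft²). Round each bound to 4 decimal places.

Read off: b = 10.4424, SE = 1.2903 for store size (1000 ft²).
df = n − k − 1 = 70 − 4 − 1 = 65.
t* = t_{0.05, 65} = 1.668636.
Margin = t* × SE = 1.668636 × 1.2903 = 2.153041.
CI: 10.4424 ± 2.153041 → (8.2894, 12.5954).

(8.2894, 12.5954)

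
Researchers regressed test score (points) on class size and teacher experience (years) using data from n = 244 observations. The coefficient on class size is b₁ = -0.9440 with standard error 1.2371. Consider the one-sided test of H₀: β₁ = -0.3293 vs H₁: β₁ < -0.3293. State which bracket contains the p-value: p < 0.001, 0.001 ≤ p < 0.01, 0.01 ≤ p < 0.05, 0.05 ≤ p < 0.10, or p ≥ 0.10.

t = (-0.9440 − (-0.3293)) / 1.2371 = -0.497.
df = n − k − 1 = 244 − 2 − 1 = 241.
One-sided p = P(T_{241} < t) ≈ 0.3099.
So p ≥ 0.10.

p ≥ 0.10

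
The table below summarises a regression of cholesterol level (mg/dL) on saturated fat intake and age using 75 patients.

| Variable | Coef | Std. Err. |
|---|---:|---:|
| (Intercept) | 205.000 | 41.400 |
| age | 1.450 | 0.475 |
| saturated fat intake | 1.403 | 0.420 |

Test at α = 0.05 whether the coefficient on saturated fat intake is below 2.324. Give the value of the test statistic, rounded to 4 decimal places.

Read off: b = 1.403, SE = 0.420 for saturated fat intake.
H₀: β₁ = 2.324 vs H₁: β₁ < 2.324.
t = (1.403 − 2.324) / 0.420 = -2.1929.
df = n − k − 1 = 75 − 2 − 1 = 72.
One-sided p ≈ 0.0158, which is < 0.05, so reject H₀.
There is evidence that the true slope on saturated fat intake is below 2.324 mg/dL per unit, holding the other predictors fixed.

t = -2.1929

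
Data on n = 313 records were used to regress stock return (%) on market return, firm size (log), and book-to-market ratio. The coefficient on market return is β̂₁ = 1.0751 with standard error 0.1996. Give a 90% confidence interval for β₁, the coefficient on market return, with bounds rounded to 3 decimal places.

df = n − k − 1 = 313 − 3 − 1 = 309.
t* = t_{0.05, 309} = 1.6498.
Margin = t* × SE = 1.6498 × 0.1996 = 0.32930.
CI: 1.0751 ± 0.32930 → (0.746, 1.404).
With 90% confidence, each one-unit increase in market return is associated with a change of between 0.746 and 1.404 % in stock return, holding the other predictors fixed.

(0.746, 1.404)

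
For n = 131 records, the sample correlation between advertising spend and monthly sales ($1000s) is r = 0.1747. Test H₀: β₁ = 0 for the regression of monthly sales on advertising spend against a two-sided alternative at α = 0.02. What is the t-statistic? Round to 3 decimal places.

t = 2.015

t = r·√(n − 2)/√(1 − r²) = 0.1747·√129/√0.96948 = 2.015.
df = n − 2 = 129.
Two-sided p ≈ 0.0460, which is ≥ 0.02, so fail to reject H₀.
The data do not give significant evidence of a linear association between advertising spend and monthly sales.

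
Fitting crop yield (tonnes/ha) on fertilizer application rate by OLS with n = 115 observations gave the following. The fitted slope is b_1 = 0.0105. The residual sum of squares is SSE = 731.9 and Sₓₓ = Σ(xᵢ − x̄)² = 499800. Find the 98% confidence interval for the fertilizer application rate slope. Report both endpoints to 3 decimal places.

MSE = SSE/(n − 2) = 731.9/113 = 6.47699.
SE(b_1) = √(MSE/Sₓₓ) = √(6.47699/499800) = 0.00359988.
df = n − 2 = 113.
t* = t_{0.01, 113} = 2.359801.
Margin = t* × SE = 2.359801 × 0.00359988 = 0.00850.
CI: 0.0105 ± 0.00850 → (0.002, 0.019).
With 98% confidence, each one-unit increase in fertilizer application rate is associated with a change of between 0.002 and 0.019 tonnes/ha in crop yield.

(0.002, 0.019)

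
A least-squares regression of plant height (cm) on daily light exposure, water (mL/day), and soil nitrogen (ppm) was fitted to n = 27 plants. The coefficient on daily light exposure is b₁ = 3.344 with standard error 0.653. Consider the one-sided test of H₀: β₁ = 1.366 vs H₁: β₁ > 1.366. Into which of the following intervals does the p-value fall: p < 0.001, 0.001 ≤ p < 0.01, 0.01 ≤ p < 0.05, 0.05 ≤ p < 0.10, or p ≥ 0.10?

t = (3.344 − 1.366) / 0.653 = 3.029.
df = n − k − 1 = 27 − 3 − 1 = 23.
One-sided p = P(T_{23} > t) ≈ 0.0030.
So 0.001 ≤ p < 0.01.

0.001 ≤ p < 0.01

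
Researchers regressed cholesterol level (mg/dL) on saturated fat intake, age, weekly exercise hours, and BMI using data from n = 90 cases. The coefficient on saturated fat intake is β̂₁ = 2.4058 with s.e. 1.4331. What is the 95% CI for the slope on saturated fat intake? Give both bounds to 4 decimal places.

(-0.4436, 5.2552)

df = n − k − 1 = 90 − 4 − 1 = 85.
t* = t_{0.025, 85} = 1.988268.
Margin = t* × SE = 1.988268 × 1.4331 = 2.849387.
CI: 2.4058 ± 2.849387 → (-0.4436, 5.2552).
With 95% confidence, each one-unit increase in saturated fat intake is associated with a change of between -0.4436 and 5.2552 mg/dL in cholesterol level, holding the other predictors fixed.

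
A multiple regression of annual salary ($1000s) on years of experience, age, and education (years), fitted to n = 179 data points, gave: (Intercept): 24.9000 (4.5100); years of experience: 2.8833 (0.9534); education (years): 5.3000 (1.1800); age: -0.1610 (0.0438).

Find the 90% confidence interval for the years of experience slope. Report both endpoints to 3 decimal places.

Read off: b = 2.8833, SE = 0.9534 for years of experience.
df = n − k − 1 = 179 − 3 − 1 = 175.
t* = t_{0.05, 175} = 1.653607.
Margin = t* × SE = 1.653607 × 0.9534 = 1.57655.
CI: 2.8833 ± 1.57655 → (1.307, 4.460).

(1.307, 4.460)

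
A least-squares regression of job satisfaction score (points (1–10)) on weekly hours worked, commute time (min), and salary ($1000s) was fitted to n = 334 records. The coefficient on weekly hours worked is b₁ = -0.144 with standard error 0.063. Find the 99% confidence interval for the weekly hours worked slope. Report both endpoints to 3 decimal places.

df = n − k − 1 = 334 − 3 − 1 = 330.
t* = t_{0.005, 330} = 2.590809.
Margin = t* × SE = 2.590809 × 0.063 = 0.16322.
CI: -0.144 ± 0.16322 → (-0.307, 0.019).
With 99% confidence, each one-unit increase in weekly hours worked is associated with a change of between -0.307 and 0.019 points (1–10) in job satisfaction score, holding the other predictors fixed.

(-0.307, 0.019)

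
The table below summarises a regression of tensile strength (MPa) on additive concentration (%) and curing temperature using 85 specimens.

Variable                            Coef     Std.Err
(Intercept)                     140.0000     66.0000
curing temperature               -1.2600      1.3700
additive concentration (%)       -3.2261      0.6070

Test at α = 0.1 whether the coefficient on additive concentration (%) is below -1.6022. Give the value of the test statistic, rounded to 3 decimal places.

Read off: b = -3.2261, SE = 0.6070 for additive concentration (%).
H₀: β₁ = -1.6022 vs H₁: β₁ < -1.6022.
t = (-3.2261 − (-1.6022)) / 0.6070 = -2.675.
df = n − k − 1 = 85 − 2 − 1 = 82.
One-sided p ≈ 0.0045, which is < 0.1, so reject H₀.
There is evidence that the true slope on additive concentration (%) is below -1.6022 MPa per unit, holding the other predictors fixed.

t = -2.675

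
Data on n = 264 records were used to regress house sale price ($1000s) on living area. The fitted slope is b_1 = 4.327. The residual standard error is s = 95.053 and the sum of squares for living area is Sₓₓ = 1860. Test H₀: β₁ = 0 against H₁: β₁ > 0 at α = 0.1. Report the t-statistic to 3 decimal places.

SE(b_1) = s/√Sₓₓ = 95.053/√1860 = 2.20399.
t = 4.327 / 2.20399 = 1.963.
df = n − 2 = 262.
One-sided p ≈ 0.0253, which is < 0.1, so reject H₀.
There is evidence that the true slope on living area is positive.

t = 1.963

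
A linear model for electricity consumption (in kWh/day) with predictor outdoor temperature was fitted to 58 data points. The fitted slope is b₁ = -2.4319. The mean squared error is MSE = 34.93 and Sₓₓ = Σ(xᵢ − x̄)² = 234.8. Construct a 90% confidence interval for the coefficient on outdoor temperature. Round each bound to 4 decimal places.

SE(b₁) = √(MSE/Sₓₓ) = √(34.93/234.8) = 0.385701.
df = n − 2 = 56.
t* = t_{0.05, 56} = 1.672522.
Margin = t* × SE = 1.672522 × 0.385701 = 0.645093.
CI: -2.4319 ± 0.645093 → (-3.0770, -1.7868).
With 90% confidence, each one-unit increase in outdoor temperature is associated with a change of between -3.0770 and -1.7868 kWh/day in electricity consumption.

(-3.0770, -1.7868)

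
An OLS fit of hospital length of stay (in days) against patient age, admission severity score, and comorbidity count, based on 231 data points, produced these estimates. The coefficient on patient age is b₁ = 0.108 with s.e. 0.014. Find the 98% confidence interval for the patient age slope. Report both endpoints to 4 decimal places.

(0.0752, 0.1408)

df = n − k − 1 = 231 − 3 − 1 = 227.
t* = t_{0.01, 227} = 2.342887.
Margin = t* × SE = 2.342887 × 0.014 = 0.032800.
CI: 0.108 ± 0.032800 → (0.0752, 0.1408).
With 98% confidence, each one-unit increase in patient age is associated with a change of between 0.0752 and 0.1408 days in hospital length of stay, holding the other predictors fixed.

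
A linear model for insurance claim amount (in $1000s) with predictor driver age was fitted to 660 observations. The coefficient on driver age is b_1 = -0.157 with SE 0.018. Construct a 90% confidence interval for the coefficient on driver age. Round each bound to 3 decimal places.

df = n − 2 = 660 − 2 = 658.
t* = t_{0.05, 658} = 1.647173.
Margin = t* × SE = 1.647173 × 0.018 = 0.02965.
CI: -0.157 ± 0.02965 → (-0.187, -0.127).
With 90% confidence, each one-unit increase in driver age is associated with a change of between -0.187 and -0.127 $1000s in insurance claim amount.

(-0.187, -0.127)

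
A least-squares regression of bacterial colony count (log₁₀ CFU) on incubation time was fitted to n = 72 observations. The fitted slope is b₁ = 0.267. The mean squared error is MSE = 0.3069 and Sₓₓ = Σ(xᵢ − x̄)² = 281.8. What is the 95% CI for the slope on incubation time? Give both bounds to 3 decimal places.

(0.201, 0.333)

SE(b₁) = √(MSE/Sₓₓ) = √(0.3069/281.8) = 0.0330011.
df = n − 2 = 70.
t* = t_{0.025, 70} = 1.994437.
Margin = t* × SE = 1.994437 × 0.0330011 = 0.06582.
CI: 0.267 ± 0.06582 → (0.201, 0.333).
With 95% confidence, each one-unit increase in incubation time is associated with a change of between 0.201 and 0.333 log₁₀ CFU in bacterial colony count.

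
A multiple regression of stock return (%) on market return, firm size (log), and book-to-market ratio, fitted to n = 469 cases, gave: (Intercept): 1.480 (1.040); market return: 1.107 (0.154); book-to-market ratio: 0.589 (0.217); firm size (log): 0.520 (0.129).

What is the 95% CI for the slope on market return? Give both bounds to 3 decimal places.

Read off: b = 1.107, SE = 0.154 for market return.
df = n − k − 1 = 469 − 3 − 1 = 465.
t* = t_{0.025, 465} = 1.965079.
Margin = t* × SE = 1.965079 × 0.154 = 0.30262.
CI: 1.107 ± 0.30262 → (0.804, 1.410).

(0.804, 1.410)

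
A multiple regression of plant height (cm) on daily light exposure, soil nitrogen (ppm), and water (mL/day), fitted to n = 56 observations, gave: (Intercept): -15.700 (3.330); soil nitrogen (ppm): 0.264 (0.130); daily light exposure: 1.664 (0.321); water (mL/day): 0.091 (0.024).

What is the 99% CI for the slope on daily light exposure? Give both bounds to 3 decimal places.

(0.806, 2.522)

Read off: b = 1.664, SE = 0.321 for daily light exposure.
df = n − k − 1 = 56 − 3 − 1 = 52.
t* = t_{0.005, 52} = 2.673734.
Margin = t* × SE = 2.673734 × 0.321 = 0.85827.
CI: 1.664 ± 0.85827 → (0.806, 2.522).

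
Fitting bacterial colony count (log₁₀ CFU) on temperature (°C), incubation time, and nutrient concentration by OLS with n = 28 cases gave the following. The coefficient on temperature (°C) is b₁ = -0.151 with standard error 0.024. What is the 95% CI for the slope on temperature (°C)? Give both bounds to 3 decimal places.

df = n − k − 1 = 28 − 3 − 1 = 24.
t* = t_{0.025, 24} = 2.063899.
Margin = t* × SE = 2.063899 × 0.024 = 0.04953.
CI: -0.151 ± 0.04953 → (-0.201, -0.101).
With 95% confidence, each one-unit increase in temperature (°C) is associated with a change of between -0.201 and -0.101 log₁₀ CFU in bacterial colony count, holding the other predictors fixed.

(-0.201, -0.101)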